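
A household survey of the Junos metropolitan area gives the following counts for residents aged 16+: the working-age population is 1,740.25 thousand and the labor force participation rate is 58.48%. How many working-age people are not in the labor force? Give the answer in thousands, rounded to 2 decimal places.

About 722.55 thousand are not in the labor force.

Share not in the labor force = 1 − 0.5848 = 0.4152.
Not in labor force = 0.4152 × 1,740.25 ≈ 722.55 thousand.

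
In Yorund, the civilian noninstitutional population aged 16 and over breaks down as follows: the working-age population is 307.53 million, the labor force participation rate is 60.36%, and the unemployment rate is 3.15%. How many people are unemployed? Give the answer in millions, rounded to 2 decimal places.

Labor force = 0.6036 × 307.53 = 185.63 million.
Unemployed = 0.0315 × 185.63 ≈ 5.85 million.

About 5.85 million are unemployed.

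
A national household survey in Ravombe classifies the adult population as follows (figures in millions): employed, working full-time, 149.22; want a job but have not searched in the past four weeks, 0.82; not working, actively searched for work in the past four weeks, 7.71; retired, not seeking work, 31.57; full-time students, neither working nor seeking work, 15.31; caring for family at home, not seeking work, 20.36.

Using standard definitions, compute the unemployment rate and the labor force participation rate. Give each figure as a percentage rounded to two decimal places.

Employed = 149.22 million.
Unemployed = 7.71 million.
Labor force = 149.22 + 7.71 = 156.93 million.
Not in labor force = 0.82 + 31.57 + 15.31 + 20.36 = 68.06 million (those not working and not actively searching are outside the labor force — including those who want a job but have given up searching).
Civilian working-age population = 156.93 + 68.06 = 224.99 million.
Unemployment rate = 7.71 / 156.93 = 4.91%.
Labor force participation rate = 156.93 / 224.99 = 69.75%.

Unemployment rate ≈ 4.91%; labor force participation rate ≈ 69.75%.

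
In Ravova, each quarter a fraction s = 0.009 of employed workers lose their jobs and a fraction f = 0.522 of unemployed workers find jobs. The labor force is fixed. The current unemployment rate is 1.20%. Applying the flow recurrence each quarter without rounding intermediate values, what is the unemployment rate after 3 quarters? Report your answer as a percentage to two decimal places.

Unemployment rate after three quarters ≈ 1.64%.

With a fixed labor force, u_{t+1} = u_t + s·(1−u_t) − f·u_t = u_t·(1−s−f) + s.
Here 1−s−f = 0.469 and s = 0.009.
u_1 = 0.012000 × 0.469 + 0.009 = 0.014628.
u_2 = 0.014628 × 0.469 + 0.009 = 0.015861.
u_3 = 0.015861 × 0.469 + 0.009 = 0.016439.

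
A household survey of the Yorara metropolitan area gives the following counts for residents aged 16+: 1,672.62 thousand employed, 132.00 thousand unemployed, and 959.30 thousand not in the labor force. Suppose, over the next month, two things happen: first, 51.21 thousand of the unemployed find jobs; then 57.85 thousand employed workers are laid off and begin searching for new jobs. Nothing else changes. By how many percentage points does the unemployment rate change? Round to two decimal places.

Initially, labor force = 1,672.62 + 132.00 = 1,804.62 thousand, so u = 132.00/1,804.62 = 7.31%.
After the first change, unemployed falls and employed rises by 51.21; labor force unchanged → E = 1,723.83, U = 80.79, labor force = 1,804.62 thousand.
After the second change, employed falls and unemployed rises by 57.85; labor force unchanged → E = 1,665.98, U = 138.64, labor force = 1,804.62 thousand.
New unemployment rate = 138.64 / 1,804.62 = 7.68%.
Change = 7.68% − 7.31% = +0.37 percentage points.

The unemployment rate changes by +0.37 percentage points.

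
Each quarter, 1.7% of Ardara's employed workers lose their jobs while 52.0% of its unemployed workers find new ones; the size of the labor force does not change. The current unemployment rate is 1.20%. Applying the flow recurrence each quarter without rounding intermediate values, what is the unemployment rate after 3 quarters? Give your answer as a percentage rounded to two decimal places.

With a fixed labor force, u_{t+1} = u_t + s·(1−u_t) − f·u_t = u_t·(1−s−f) + s.
Here 1−s−f = 0.463 and s = 0.017.
u_1 = 0.012000 × 0.463 + 0.017 = 0.022556.
u_2 = 0.022556 × 0.463 + 0.017 = 0.027443.
u_3 = 0.027443 × 0.463 + 0.017 = 0.029706.

Unemployment rate after three quarters ≈ 2.97%.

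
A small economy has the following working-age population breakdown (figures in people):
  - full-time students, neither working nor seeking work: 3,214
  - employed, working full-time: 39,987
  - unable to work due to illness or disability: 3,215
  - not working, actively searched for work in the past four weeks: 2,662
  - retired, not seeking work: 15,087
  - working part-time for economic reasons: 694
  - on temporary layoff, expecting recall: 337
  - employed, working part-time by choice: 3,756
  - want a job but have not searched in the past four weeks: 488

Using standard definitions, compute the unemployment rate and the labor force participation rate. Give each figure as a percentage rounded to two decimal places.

Unemployment rate ≈ 6.32%; labor force participation rate ≈ 68.31%.

Employed = 39,987 + 694 + 3,756 = 44,437 (anyone who worked, including part-time for economic reasons, counts as employed).
Unemployed = 2,662 + 337 = 2,999 (jobless and actively searching, or on temporary layoff).
Labor force = 44,437 + 2,999 = 47,436.
Not in labor force = 3,214 + 3,215 + 15,087 + 488 = 22,004 (those not working and not actively searching are outside the labor force — including those who want a job but have given up searching).
Civilian working-age population = 47,436 + 22,004 = 69,440.
Unemployment rate = 2,999 / 47,436 = 6.32%.
Labor force participation rate = 47,436 / 69,440 = 68.31%.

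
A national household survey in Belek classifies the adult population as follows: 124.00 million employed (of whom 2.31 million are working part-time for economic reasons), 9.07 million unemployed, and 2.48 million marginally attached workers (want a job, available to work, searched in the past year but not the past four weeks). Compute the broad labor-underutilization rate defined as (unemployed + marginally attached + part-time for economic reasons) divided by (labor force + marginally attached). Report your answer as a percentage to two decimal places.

Broad underutilization rate ≈ 10.23%.

Labor force = 124.00 + 9.07 = 133.07 million.
Numerator = 9.07 + 2.48 + 2.31 = 13.86 million.
Denominator = 133.07 + 2.48 = 135.55 million.
Broad rate = 13.86 / 135.55 = 10.23%.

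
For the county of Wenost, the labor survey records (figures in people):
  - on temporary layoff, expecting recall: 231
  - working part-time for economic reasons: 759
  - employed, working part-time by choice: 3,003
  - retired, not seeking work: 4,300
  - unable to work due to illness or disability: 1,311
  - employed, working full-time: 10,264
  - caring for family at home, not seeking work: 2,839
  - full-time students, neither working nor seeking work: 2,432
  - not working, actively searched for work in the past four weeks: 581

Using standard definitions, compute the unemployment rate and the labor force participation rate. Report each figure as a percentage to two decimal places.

Employed = 759 + 3,003 + 10,264 = 14,026 (anyone who worked, including part-time for economic reasons, counts as employed).
Unemployed = 231 + 581 = 812 (jobless and actively searching, or on temporary layoff).
Labor force = 14,026 + 812 = 14,838.
Not in labor force = 4,300 + 1,311 + 2,839 + 2,432 = 10,882 (those not working and not actively searching are outside the labor force).
Civilian working-age population = 14,838 + 10,882 = 25,720.
Unemployment rate = 812 / 14,838 = 5.47%.
Labor force participation rate = 14,838 / 25,720 = 57.69%.

Unemployment rate ≈ 5.47%; labor force participation rate ≈ 57.69%.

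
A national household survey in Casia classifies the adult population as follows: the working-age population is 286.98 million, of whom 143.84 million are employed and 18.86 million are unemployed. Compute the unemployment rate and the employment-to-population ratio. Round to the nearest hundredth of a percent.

Unemployment rate ≈ 11.59%; employment-population ratio ≈ 50.12%.

Labor force = employed + unemployed = 143.84 + 18.86 = 162.70 million.
Unemployment rate = 18.86 / 162.70 = 11.59%.
Employment-population ratio = 143.84 / 286.98 = 50.12%.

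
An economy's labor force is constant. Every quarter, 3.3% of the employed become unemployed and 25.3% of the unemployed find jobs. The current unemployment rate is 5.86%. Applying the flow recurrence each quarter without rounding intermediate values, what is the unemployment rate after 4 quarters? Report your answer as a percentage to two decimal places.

With a fixed labor force, u_{t+1} = u_t + s·(1−u_t) − f·u_t = u_t·(1−s−f) + s.
Here 1−s−f = 0.714 and s = 0.033.
u_1 = 0.058600 × 0.714 + 0.033 = 0.074840.
u_2 = 0.074840 × 0.714 + 0.033 = 0.086436.
u_3 = 0.086436 × 0.714 + 0.033 = 0.094715.
u_4 = 0.094715 × 0.714 + 0.033 = 0.100627.

Unemployment rate after four quarters ≈ 10.06%.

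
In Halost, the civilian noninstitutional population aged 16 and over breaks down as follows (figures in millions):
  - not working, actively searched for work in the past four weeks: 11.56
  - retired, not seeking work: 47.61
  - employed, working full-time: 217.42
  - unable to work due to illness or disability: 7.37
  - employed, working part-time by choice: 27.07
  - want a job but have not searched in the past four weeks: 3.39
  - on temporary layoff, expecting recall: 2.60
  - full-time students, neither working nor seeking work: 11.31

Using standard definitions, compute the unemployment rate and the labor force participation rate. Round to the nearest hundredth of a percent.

Unemployment rate ≈ 5.47%; labor force participation rate ≈ 78.78%.

Employed = 217.42 + 27.07 = 244.49 million.
Unemployed = 11.56 + 2.60 = 14.16 million (jobless and actively searching, or on temporary layoff).
Labor force = 244.49 + 14.16 = 258.65 million.
Not in labor force = 47.61 + 7.37 + 3.39 + 11.31 = 69.68 million (those not working and not actively searching are outside the labor force — including those who want a job but have given up searching).
Civilian working-age population = 258.65 + 69.68 = 328.33 million.
Unemployment rate = 14.16 / 258.65 = 5.47%.
Labor force participation rate = 258.65 / 328.33 = 78.78%.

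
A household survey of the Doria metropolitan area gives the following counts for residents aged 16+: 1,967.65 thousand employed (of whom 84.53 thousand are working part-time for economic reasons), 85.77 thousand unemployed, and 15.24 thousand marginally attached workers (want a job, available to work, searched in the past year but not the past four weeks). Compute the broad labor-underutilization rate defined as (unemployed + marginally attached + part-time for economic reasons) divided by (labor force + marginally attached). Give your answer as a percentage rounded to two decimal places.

Labor force = 1,967.65 + 85.77 = 2,053.42 thousand.
Numerator = 85.77 + 15.24 + 84.53 = 185.54 thousand.
Denominator = 2,053.42 + 15.24 = 2,068.66 thousand.
Broad rate = 185.54 / 2,068.66 = 8.97%.

Broad underutilization rate ≈ 8.97%.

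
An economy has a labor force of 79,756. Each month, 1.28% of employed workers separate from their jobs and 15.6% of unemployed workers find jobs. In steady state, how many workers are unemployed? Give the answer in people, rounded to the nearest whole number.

About 6,048 are unemployed in steady state.

Steady-state unemployment rate u* = s/(s+f) = 1.28/(1.28+15.6) = 0.075829.
Unemployed = u* × labor force = 0.075829 × 79,756 ≈ 6,048.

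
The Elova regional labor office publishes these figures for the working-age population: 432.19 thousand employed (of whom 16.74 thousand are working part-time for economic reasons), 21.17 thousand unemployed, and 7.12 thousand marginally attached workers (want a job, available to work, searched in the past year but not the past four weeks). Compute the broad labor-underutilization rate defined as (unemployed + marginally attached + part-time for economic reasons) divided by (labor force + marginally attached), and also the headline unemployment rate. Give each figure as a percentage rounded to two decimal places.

Labor force = 432.19 + 21.17 = 453.36 thousand.
Numerator = 21.17 + 7.12 + 16.74 = 45.03 thousand.
Denominator = 453.36 + 7.12 = 460.48 thousand.
Broad rate = 45.03 / 460.48 = 9.78%.
Headline unemployment rate = 21.17 / 453.36 = 4.67%.

Broad underutilization rate ≈ 9.78%; headline unemployment rate ≈ 4.67%.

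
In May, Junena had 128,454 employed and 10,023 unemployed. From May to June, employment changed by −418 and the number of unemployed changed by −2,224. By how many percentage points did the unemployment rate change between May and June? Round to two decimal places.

May: labor force = 128,454 + 10,023 = 138,477; u = 10,023/138,477 = 7.24%.
June: labor force = 128,036 + 7,799 = 135,835; u = 7,799/135,835 = 5.74%.
Change = 5.74% − 7.24% = −1.50 pp.

The unemployment rate changed by −1.50 percentage points.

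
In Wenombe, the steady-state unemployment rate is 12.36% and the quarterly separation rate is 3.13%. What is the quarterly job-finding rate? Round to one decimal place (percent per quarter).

Job-finding rate ≈ 22.2% per quarter.

From u* = s/(s+f): f = s·(1−u)/u.
f = 3.13 × (1 − 0.1236) / 0.1236 = 2.7431 / 0.1236 ≈ 22.2% per quarter.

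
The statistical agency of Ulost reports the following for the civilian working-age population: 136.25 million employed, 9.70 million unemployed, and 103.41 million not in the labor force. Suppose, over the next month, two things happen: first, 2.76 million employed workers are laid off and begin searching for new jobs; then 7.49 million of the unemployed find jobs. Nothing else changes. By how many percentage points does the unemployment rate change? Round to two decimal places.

Initially, labor force = 136.25 + 9.70 = 145.95 million, so u = 9.70/145.95 = 6.65%.
After the first change, employed falls and unemployed rises by 2.76; labor force unchanged → E = 133.49, U = 12.46, labor force = 145.95 million.
After the second change, unemployed falls and employed rises by 7.49; labor force unchanged → E = 140.98, U = 4.97, labor force = 145.95 million.
New unemployment rate = 4.97 / 145.95 = 3.41%.
Change = 3.41% − 6.65% = −3.24 percentage points.

The unemployment rate changes by −3.24 percentage points.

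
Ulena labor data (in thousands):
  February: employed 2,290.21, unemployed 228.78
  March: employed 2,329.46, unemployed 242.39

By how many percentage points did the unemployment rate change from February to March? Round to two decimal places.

February: labor force = 2,290.21 + 228.78 = 2,518.99; u = 228.78/2,518.99 = 9.08%.
March: labor force = 2,329.46 + 242.39 = 2,571.85; u = 242.39/2,571.85 = 9.42%.
Change = 9.42% − 9.08% = +0.34 pp.

The unemployment rate changed by +0.34 percentage points.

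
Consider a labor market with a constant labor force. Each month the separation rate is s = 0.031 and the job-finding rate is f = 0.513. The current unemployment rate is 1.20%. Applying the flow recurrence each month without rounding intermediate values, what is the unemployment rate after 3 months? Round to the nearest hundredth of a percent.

Unemployment rate after three months ≈ 5.27%.

With a fixed labor force, u_{t+1} = u_t + s·(1−u_t) − f·u_t = u_t·(1−s−f) + s.
Here 1−s−f = 0.456 and s = 0.031.
u_1 = 0.012000 × 0.456 + 0.031 = 0.036472.
u_2 = 0.036472 × 0.456 + 0.031 = 0.047631.
u_3 = 0.047631 × 0.456 + 0.031 = 0.052720.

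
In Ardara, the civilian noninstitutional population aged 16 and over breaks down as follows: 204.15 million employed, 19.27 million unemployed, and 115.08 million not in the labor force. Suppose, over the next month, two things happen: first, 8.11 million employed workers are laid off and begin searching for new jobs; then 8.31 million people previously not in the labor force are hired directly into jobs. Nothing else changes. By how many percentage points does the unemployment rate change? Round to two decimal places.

Initially, labor force = 204.15 + 19.27 = 223.42 million, so u = 19.27/223.42 = 8.63%.
After the first change, employed falls and unemployed rises by 8.11; labor force unchanged → E = 196.04, U = 27.38, labor force = 223.42 million.
After the second change, employed and labor force both rise by 8.31; unemployed unchanged → E = 204.35, U = 27.38, labor force = 231.73 million.
New unemployment rate = 27.38 / 231.73 = 11.82%.
Change = 11.82% − 8.63% = +3.19 percentage points.

The unemployment rate changes by +3.19 percentage points.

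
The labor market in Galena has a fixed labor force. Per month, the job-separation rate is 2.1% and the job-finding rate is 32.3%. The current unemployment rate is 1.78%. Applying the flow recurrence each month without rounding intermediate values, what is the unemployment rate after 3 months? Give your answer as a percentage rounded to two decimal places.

Unemployment rate after three months ≈ 4.88%.

With a fixed labor force, u_{t+1} = u_t + s·(1−u_t) − f·u_t = u_t·(1−s−f) + s.
Here 1−s−f = 0.656 and s = 0.021.
u_1 = 0.017800 × 0.656 + 0.021 = 0.032677.
u_2 = 0.032677 × 0.656 + 0.021 = 0.042436.
u_3 = 0.042436 × 0.656 + 0.021 = 0.048838.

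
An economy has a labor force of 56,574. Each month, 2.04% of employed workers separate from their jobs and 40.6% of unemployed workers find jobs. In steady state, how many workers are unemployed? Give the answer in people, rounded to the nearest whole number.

Steady-state unemployment rate u* = s/(s+f) = 2.04/(2.04+40.6) = 0.047842.
Unemployed = u* × labor force = 0.047842 × 56,574 ≈ 2,707.

About 2,707 are unemployed in steady state.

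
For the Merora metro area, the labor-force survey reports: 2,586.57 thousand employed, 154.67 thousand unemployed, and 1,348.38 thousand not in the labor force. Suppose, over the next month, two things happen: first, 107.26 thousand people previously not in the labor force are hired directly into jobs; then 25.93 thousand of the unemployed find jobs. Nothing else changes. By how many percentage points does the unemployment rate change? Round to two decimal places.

The unemployment rate changes by −1.12 percentage points.

Initially, labor force = 2,586.57 + 154.67 = 2,741.24 thousand, so u = 154.67/2,741.24 = 5.64%.
After the first change, employed and labor force both rise by 107.26; unemployed unchanged → E = 2,693.83, U = 154.67, labor force = 2,848.50 thousand.
After the second change, unemployed falls and employed rises by 25.93; labor force unchanged → E = 2,719.76, U = 128.74, labor force = 2,848.50 thousand.
New unemployment rate = 128.74 / 2,848.50 = 4.52%.
Change = 4.52% − 5.64% = −1.12 percentage points.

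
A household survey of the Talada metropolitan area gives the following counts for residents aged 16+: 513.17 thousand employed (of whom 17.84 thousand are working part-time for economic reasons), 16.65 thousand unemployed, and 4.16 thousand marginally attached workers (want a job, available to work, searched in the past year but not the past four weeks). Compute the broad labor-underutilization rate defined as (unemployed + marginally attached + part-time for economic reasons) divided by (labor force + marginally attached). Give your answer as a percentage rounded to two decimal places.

Labor force = 513.17 + 16.65 = 529.82 thousand.
Numerator = 16.65 + 4.16 + 17.84 = 38.65 thousand.
Denominator = 529.82 + 4.16 = 533.98 thousand.
Broad rate = 38.65 / 533.98 = 7.24%.

Broad underutilization rate ≈ 7.24%.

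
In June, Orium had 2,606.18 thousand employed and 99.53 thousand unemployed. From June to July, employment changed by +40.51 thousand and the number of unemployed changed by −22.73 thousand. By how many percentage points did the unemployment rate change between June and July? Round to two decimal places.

The unemployment rate changed by −0.86 percentage points.

June: labor force = 2,606.18 + 99.53 = 2,705.71; u = 99.53/2,705.71 = 3.68%.
July: labor force = 2,646.69 + 76.80 = 2,723.49; u = 76.80/2,723.49 = 2.82%.
Change = 2.82% − 3.68% = −0.86 pp.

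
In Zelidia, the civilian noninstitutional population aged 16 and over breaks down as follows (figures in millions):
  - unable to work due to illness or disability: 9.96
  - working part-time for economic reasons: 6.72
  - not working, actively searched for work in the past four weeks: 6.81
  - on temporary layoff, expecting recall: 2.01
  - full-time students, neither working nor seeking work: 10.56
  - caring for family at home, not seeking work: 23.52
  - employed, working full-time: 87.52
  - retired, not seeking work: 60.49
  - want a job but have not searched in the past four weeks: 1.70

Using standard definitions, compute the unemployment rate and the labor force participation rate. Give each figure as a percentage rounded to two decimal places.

Unemployment rate ≈ 8.56%; labor force participation rate ≈ 49.24%.

Employed = 6.72 + 87.52 = 94.24 million (anyone who worked, including part-time for economic reasons, counts as employed).
Unemployed = 6.81 + 2.01 = 8.82 million (jobless and actively searching, or on temporary layoff).
Labor force = 94.24 + 8.82 = 103.06 million.
Not in labor force = 9.96 + 10.56 + 23.52 + 60.49 + 1.70 = 106.23 million (those not working and not actively searching are outside the labor force — including those who want a job but have given up searching).
Civilian working-age population = 103.06 + 106.23 = 209.29 million.
Unemployment rate = 8.82 / 103.06 = 8.56%.
Labor force participation rate = 103.06 / 209.29 = 49.24%.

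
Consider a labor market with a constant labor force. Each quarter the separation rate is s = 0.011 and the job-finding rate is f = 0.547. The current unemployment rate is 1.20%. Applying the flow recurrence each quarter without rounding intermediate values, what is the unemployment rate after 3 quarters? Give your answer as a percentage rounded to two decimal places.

Unemployment rate after three quarters ≈ 1.90%.

With a fixed labor force, u_{t+1} = u_t + s·(1−u_t) − f·u_t = u_t·(1−s−f) + s.
Here 1−s−f = 0.442 and s = 0.011.
u_1 = 0.012000 × 0.442 + 0.011 = 0.016304.
u_2 = 0.016304 × 0.442 + 0.011 = 0.018206.
u_3 = 0.018206 × 0.442 + 0.011 = 0.019047.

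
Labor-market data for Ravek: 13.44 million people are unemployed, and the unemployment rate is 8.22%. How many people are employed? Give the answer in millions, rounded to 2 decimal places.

About 150.06 million are employed.

Labor force = U / u = 13.44 / 0.0822 ≈ 163.50 million.
Employed = labor force − unemployed = 163.50 − 13.44 = 150.06 million.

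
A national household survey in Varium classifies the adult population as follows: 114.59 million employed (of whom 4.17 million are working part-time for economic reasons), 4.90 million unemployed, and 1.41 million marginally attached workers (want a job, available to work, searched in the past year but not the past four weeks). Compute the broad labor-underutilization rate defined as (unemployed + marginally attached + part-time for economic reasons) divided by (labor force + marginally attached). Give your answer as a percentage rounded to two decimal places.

Broad underutilization rate ≈ 8.67%.

Labor force = 114.59 + 4.90 = 119.49 million.
Numerator = 4.90 + 1.41 + 4.17 = 10.48 million.
Denominator = 119.49 + 1.41 = 120.90 million.
Broad rate = 10.48 / 120.90 = 8.67%.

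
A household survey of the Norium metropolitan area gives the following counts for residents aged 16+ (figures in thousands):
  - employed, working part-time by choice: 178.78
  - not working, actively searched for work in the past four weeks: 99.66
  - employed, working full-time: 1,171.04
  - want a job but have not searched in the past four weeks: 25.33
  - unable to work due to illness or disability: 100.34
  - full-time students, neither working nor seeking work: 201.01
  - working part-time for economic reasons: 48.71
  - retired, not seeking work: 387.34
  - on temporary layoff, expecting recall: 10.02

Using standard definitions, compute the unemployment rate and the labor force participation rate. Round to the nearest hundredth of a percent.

Unemployment rate ≈ 7.27%; labor force participation rate ≈ 67.87%.

Employed = 178.78 + 1,171.04 + 48.71 = 1,398.53 thousand (anyone who worked, including part-time for economic reasons, counts as employed).
Unemployed = 99.66 + 10.02 = 109.68 thousand (jobless and actively searching, or on temporary layoff).
Labor force = 1,398.53 + 109.68 = 1,508.21 thousand.
Not in labor force = 25.33 + 100.34 + 201.01 + 387.34 = 714.02 thousand (those not working and not actively searching are outside the labor force — including those who want a job but have given up searching).
Civilian working-age population = 1,508.21 + 714.02 = 2,222.23 thousand.
Unemployment rate = 109.68 / 1,508.21 = 7.27%.
Labor force participation rate = 1,508.21 / 2,222.23 = 67.87%.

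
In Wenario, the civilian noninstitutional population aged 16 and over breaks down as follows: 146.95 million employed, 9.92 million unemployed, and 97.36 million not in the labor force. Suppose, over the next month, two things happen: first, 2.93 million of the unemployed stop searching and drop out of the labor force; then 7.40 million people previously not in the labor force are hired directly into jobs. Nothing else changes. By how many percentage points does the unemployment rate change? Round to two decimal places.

Initially, labor force = 146.95 + 9.92 = 156.87 million, so u = 9.92/156.87 = 6.32%.
After the first change, unemployed and labor force both fall by 2.93 → E = 146.95, U = 6.99, labor force = 153.94 million.
After the second change, employed and labor force both rise by 7.40; unemployed unchanged → E = 154.35, U = 6.99, labor force = 161.34 million.
New unemployment rate = 6.99 / 161.34 = 4.33%.
Change = 4.33% − 6.32% = −1.99 percentage points.

The unemployment rate changes by −1.99 percentage points.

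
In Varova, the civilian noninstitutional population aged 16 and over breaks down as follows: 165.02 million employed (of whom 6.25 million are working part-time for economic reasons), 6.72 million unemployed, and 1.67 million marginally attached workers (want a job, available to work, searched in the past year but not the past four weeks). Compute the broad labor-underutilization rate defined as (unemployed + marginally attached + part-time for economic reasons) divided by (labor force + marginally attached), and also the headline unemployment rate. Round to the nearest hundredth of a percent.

Broad underutilization rate ≈ 8.44%; headline unemployment rate ≈ 3.91%.

Labor force = 165.02 + 6.72 = 171.74 million.
Numerator = 6.72 + 1.67 + 6.25 = 14.64 million.
Denominator = 171.74 + 1.67 = 173.41 million.
Broad rate = 14.64 / 173.41 = 8.44%.
Headline unemployment rate = 6.72 / 171.74 = 3.91%.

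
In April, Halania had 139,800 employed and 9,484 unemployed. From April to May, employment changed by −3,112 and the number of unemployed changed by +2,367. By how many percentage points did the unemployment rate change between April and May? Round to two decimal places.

The unemployment rate changed by +1.63 percentage points.

April: labor force = 139,800 + 9,484 = 149,284; u = 9,484/149,284 = 6.35%.
May: labor force = 136,688 + 11,851 = 148,539; u = 11,851/148,539 = 7.98%.
Change = 7.98% − 6.35% = +1.63 pp.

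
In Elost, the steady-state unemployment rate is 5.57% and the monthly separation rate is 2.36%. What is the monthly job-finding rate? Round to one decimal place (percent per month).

Job-finding rate ≈ 40.0% per month.

From u* = s/(s+f): f = s·(1−u)/u.
f = 2.36 × (1 − 0.0557) / 0.0557 = 2.2285 / 0.0557 ≈ 40.0% per month.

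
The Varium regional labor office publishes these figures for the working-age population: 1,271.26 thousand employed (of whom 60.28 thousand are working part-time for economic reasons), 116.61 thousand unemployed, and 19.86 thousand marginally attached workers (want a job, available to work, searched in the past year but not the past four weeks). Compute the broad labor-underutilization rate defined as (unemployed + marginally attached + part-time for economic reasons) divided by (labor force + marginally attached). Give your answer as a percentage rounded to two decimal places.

Labor force = 1,271.26 + 116.61 = 1,387.87 thousand.
Numerator = 116.61 + 19.86 + 60.28 = 196.75 thousand.
Denominator = 1,387.87 + 19.86 = 1,407.73 thousand.
Broad rate = 196.75 / 1,407.73 = 13.98%.

Broad underutilization rate ≈ 13.98%.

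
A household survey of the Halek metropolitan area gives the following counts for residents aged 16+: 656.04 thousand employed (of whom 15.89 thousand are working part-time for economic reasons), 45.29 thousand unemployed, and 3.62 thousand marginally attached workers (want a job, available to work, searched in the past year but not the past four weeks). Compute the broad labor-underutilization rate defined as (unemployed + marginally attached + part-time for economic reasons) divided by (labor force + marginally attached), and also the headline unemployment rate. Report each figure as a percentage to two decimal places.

Broad underutilization rate ≈ 9.19%; headline unemployment rate ≈ 6.46%.

Labor force = 656.04 + 45.29 = 701.33 thousand.
Numerator = 45.29 + 3.62 + 15.89 = 64.80 thousand.
Denominator = 701.33 + 3.62 = 704.95 thousand.
Broad rate = 64.80 / 704.95 = 9.19%.
Headline unemployment rate = 45.29 / 701.33 = 6.46%.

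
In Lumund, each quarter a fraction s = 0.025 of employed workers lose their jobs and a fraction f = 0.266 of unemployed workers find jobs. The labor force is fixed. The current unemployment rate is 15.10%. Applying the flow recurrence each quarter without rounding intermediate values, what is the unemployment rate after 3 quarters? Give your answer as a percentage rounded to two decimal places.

With a fixed labor force, u_{t+1} = u_t + s·(1−u_t) − f·u_t = u_t·(1−s−f) + s.
Here 1−s−f = 0.709 and s = 0.025.
u_1 = 0.151000 × 0.709 + 0.025 = 0.132059.
u_2 = 0.132059 × 0.709 + 0.025 = 0.118630.
u_3 = 0.118630 × 0.709 + 0.025 = 0.109109.

Unemployment rate after three quarters ≈ 10.91%.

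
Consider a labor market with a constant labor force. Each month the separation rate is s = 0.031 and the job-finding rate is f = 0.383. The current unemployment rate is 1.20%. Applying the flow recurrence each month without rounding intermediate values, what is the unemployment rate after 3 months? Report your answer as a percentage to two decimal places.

Unemployment rate after three months ≈ 6.22%.

With a fixed labor force, u_{t+1} = u_t + s·(1−u_t) − f·u_t = u_t·(1−s−f) + s.
Here 1−s−f = 0.586 and s = 0.031.
u_1 = 0.012000 × 0.586 + 0.031 = 0.038032.
u_2 = 0.038032 × 0.586 + 0.031 = 0.053287.
u_3 = 0.053287 × 0.586 + 0.031 = 0.062226.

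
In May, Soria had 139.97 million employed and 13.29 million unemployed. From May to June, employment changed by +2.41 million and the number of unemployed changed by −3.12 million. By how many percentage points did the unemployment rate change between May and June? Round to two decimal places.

May: labor force = 139.97 + 13.29 = 153.26; u = 13.29/153.26 = 8.67%.
June: labor force = 142.38 + 10.17 = 152.55; u = 10.17/152.55 = 6.67%.
Change = 6.67% − 8.67% = −2.00 pp.

The unemployment rate changed by −2.00 percentage points.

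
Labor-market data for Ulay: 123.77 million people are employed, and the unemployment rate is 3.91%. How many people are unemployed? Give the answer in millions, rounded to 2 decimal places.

Let U be the number unemployed. The labor force is E + U, and U/(E+U) = 0.0391.
So U = 0.0391 × 123.77 / (1 − 0.0391) = 4.8394 / 0.9609 ≈ 5.04 million.

About 5.04 million are unemployed.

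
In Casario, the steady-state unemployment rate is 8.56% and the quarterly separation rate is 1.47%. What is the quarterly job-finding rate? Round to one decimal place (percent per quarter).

Job-finding rate ≈ 15.7% per quarter.

From u* = s/(s+f): f = s·(1−u)/u.
f = 1.47 × (1 − 0.0856) / 0.0856 = 1.3442 / 0.0856 ≈ 15.7% per quarter.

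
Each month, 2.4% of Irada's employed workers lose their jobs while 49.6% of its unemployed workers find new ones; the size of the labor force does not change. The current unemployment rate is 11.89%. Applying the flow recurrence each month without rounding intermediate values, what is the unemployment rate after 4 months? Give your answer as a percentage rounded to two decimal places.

With a fixed labor force, u_{t+1} = u_t + s·(1−u_t) − f·u_t = u_t·(1−s−f) + s.
Here 1−s−f = 0.480 and s = 0.024.
u_1 = 0.118900 × 0.480 + 0.024 = 0.081072.
u_2 = 0.081072 × 0.480 + 0.024 = 0.062915.
u_3 = 0.062915 × 0.480 + 0.024 = 0.054199.
u_4 = 0.054199 × 0.480 + 0.024 = 0.050016.

Unemployment rate after four months ≈ 5.00%.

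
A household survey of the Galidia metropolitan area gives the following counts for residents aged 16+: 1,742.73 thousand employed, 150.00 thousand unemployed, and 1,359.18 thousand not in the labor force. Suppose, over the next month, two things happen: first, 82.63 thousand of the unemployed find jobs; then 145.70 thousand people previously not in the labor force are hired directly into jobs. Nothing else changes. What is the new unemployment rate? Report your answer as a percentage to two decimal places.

New unemployment rate ≈ 3.30%.

Initially, labor force = 1,742.73 + 150.00 = 1,892.73 thousand, so u = 150.00/1,892.73 = 7.93%.
After the first change, unemployed falls and employed rises by 82.63; labor force unchanged → E = 1,825.36, U = 67.37, labor force = 1,892.73 thousand.
After the second change, employed and labor force both rise by 145.70; unemployed unchanged → E = 1,971.06, U = 67.37, labor force = 2,038.43 thousand.
New unemployment rate = 67.37 / 2,038.43 = 3.30%.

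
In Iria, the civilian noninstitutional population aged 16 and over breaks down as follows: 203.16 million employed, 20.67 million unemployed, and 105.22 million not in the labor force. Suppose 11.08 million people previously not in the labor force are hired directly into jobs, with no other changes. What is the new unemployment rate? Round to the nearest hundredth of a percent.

New unemployment rate ≈ 8.80%.

Initially, labor force = 203.16 + 20.67 = 223.83 million, so u = 20.67/223.83 = 9.23%.
After the change, employed and labor force both rise by 11.08; unemployed unchanged → E = 214.24, U = 20.67, labor force = 234.91 million.
New unemployment rate = 20.67 / 234.91 = 8.80%.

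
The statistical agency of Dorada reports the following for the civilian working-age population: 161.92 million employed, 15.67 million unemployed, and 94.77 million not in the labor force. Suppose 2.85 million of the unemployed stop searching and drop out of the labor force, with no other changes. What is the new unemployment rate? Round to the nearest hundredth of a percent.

New unemployment rate ≈ 7.34%.

Initially, labor force = 161.92 + 15.67 = 177.59 million, so u = 15.67/177.59 = 8.82%.
After the change, unemployed and labor force both fall by 2.85 → E = 161.92, U = 12.82, labor force = 174.74 million.
New unemployment rate = 12.82 / 174.74 = 7.34%.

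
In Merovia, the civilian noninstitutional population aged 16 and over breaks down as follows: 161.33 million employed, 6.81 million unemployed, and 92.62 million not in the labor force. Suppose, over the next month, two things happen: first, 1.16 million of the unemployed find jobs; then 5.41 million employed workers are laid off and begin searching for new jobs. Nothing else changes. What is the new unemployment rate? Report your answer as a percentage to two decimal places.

New unemployment rate ≈ 6.58%.

Initially, labor force = 161.33 + 6.81 = 168.14 million, so u = 6.81/168.14 = 4.05%.
After the first change, unemployed falls and employed rises by 1.16; labor force unchanged → E = 162.49, U = 5.65, labor force = 168.14 million.
After the second change, employed falls and unemployed rises by 5.41; labor force unchanged → E = 157.08, U = 11.06, labor force = 168.14 million.
New unemployment rate = 11.06 / 168.14 = 6.58%.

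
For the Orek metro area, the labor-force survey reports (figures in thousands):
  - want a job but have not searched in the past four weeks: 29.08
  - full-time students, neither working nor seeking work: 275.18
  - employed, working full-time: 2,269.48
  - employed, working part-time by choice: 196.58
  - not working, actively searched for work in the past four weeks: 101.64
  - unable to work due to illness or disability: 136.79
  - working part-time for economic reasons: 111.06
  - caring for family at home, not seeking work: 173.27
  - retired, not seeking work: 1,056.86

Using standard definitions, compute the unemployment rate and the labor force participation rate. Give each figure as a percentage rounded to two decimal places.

Unemployment rate ≈ 3.79%; labor force participation rate ≈ 61.58%.

Employed = 2,269.48 + 196.58 + 111.06 = 2,577.12 thousand (anyone who worked, including part-time for economic reasons, counts as employed).
Unemployed = 101.64 thousand.
Labor force = 2,577.12 + 101.64 = 2,678.76 thousand.
Not in labor force = 29.08 + 275.18 + 136.79 + 173.27 + 1,056.86 = 1,671.18 thousand (those not working and not actively searching are outside the labor force — including those who want a job but have given up searching).
Civilian working-age population = 2,678.76 + 1,671.18 = 4,349.94 thousand.
Unemployment rate = 101.64 / 2,678.76 = 3.79%.
Labor force participation rate = 2,678.76 / 4,349.94 = 61.58%.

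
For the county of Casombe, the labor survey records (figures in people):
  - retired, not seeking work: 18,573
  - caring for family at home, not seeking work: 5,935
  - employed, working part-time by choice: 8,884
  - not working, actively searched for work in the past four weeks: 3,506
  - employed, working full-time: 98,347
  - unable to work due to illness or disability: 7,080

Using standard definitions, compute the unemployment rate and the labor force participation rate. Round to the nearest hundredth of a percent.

Employed = 8,884 + 98,347 = 107,231.
Unemployed = 3,506.
Labor force = 107,231 + 3,506 = 110,737.
Not in labor force = 18,573 + 5,935 + 7,080 = 31,588 (those not working and not actively searching are outside the labor force).
Civilian working-age population = 110,737 + 31,588 = 142,325.
Unemployment rate = 3,506 / 110,737 = 3.17%.
Labor force participation rate = 110,737 / 142,325 = 77.81%.

Unemployment rate ≈ 3.17%; labor force participation rate ≈ 77.81%.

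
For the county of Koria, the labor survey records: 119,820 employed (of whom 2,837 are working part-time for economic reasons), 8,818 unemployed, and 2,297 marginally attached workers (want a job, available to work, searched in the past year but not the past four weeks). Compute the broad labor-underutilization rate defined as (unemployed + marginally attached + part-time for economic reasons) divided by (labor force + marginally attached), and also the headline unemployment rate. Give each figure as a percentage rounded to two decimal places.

Labor force = 119,820 + 8,818 = 128,638.
Numerator = 8,818 + 2,297 + 2,837 = 13,952.
Denominator = 128,638 + 2,297 = 130,935.
Broad rate = 13,952 / 130,935 = 10.66%.
Headline unemployment rate = 8,818 / 128,638 = 6.85%.

Broad underutilization rate ≈ 10.66%; headline unemployment rate ≈ 6.85%.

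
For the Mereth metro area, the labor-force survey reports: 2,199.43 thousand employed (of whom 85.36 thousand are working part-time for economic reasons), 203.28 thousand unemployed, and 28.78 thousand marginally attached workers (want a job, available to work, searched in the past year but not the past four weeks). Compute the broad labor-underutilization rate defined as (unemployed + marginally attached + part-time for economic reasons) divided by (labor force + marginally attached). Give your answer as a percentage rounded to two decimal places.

Labor force = 2,199.43 + 203.28 = 2,402.71 thousand.
Numerator = 203.28 + 28.78 + 85.36 = 317.42 thousand.
Denominator = 2,402.71 + 28.78 = 2,431.49 thousand.
Broad rate = 317.42 / 2,431.49 = 13.05%.

Broad underutilization rate ≈ 13.05%.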